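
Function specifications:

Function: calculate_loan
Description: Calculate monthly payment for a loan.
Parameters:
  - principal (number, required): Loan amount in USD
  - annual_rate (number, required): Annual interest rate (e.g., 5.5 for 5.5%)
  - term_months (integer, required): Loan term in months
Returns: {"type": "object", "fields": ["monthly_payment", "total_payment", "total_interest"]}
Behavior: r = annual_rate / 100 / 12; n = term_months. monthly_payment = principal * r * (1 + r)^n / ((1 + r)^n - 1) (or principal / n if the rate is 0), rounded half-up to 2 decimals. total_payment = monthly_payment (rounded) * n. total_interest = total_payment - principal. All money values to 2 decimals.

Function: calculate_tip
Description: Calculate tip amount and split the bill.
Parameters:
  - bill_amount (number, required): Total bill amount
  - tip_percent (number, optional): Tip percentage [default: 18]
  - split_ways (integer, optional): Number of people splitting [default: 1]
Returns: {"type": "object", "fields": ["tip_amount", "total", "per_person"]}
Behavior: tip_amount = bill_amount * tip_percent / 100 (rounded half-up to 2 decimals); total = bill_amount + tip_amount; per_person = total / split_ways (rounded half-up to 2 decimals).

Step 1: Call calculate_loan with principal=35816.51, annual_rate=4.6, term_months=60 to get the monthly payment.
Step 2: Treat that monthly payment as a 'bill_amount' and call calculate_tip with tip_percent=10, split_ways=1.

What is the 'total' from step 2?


Step 1: calculate_loan(principal=35816.51, annual_rate=4.6, term_months=60)
  r = 4.6 / 100 / 12 = 0.003833333333 (keep full precision)
  (1 + r)^60 = 1.25804671
  monthly_payment = 35816.51 * 0.003833333333 * 1.25804671 / (1.25804671 - 1) = 669.357737 -> 669.36
  total_payment = 669.36 * 60 = 40161.60
  total_interest = 40161.60 - 35816.51 = 4345.09
  -> monthly_payment = 669.36
Step 2: calculate_tip(bill_amount=669.36, tip_percent=10, split_ways=1)
  tip_amount = 669.36 * 10/100 = 66.936 -> 66.94
  total = 669.36 + 66.94 = 736.30
  per_person = 736.30 / 1 = 736.3 -> 736.30
  -> total = 736.30
$736.30


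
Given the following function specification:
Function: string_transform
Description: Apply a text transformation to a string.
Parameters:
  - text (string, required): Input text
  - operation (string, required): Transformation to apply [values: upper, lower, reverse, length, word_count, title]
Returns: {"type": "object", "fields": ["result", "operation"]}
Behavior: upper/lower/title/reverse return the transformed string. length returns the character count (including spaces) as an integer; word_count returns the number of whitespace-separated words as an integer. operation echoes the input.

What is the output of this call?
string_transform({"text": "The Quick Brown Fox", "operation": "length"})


length counts every character including spaces: 19
Output:
{"result": 19, "operation": "length"}


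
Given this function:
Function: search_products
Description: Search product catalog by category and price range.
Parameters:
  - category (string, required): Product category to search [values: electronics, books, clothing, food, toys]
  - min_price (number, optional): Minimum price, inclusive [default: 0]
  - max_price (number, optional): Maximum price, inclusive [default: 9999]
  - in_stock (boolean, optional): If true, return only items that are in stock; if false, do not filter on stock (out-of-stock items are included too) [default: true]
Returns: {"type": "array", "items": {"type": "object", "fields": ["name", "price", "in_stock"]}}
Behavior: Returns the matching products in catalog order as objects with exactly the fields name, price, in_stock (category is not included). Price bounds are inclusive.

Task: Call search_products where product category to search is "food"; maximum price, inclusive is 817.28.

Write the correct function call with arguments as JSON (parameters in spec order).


Mapping each described value to its parameter name:
  'Product category to search' -> category = "food"
  'Maximum price, inclusive' -> max_price = 817.28
search_products({"category": "food", "max_price": 817.28})


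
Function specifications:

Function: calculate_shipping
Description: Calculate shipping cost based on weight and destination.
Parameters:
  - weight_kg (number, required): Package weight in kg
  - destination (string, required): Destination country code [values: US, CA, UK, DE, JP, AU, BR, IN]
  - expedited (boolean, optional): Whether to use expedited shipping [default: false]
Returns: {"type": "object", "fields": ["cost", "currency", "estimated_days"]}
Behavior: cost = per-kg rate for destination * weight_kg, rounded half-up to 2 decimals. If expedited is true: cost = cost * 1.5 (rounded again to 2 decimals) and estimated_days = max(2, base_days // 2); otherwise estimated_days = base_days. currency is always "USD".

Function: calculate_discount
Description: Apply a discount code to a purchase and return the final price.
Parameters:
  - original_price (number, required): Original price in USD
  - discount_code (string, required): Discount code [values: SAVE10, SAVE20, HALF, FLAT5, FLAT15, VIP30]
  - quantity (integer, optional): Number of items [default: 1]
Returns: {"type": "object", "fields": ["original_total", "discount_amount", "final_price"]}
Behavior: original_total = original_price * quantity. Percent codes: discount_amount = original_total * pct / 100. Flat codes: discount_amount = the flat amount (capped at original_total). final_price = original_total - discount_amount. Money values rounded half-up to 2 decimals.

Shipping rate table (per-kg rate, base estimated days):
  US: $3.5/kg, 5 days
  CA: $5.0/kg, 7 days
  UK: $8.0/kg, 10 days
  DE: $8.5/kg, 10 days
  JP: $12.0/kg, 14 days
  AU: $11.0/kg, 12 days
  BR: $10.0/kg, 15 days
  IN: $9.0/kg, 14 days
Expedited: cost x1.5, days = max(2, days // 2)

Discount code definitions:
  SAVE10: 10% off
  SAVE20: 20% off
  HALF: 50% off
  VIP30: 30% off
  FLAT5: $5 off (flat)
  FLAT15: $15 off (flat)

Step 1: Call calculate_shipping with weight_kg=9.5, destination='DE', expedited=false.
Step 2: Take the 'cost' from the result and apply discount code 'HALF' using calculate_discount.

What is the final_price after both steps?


Step 1: calculate_shipping(weight_kg=9.5, destination=DE, expedited=false)
  Rate for DE: $8.5/kg, base 10 days
  cost = 8.5 * 9.5 = 80.75 -> 80.75
  expedited not set/false: estimated_days = 10
  -> cost = 80.75 USD
Step 2: calculate_discount(original_price=80.75, discount_code=HALF, quantity=1)
  original_total = 80.75 * 1 = 80.75
  HALF = 50% off: discount_amount = 80.75 * 50/100 = 40.375 -> 40.38
  final_price = 80.75 - 40.38 = 40.37
  -> final_price = 40.37
$40.37


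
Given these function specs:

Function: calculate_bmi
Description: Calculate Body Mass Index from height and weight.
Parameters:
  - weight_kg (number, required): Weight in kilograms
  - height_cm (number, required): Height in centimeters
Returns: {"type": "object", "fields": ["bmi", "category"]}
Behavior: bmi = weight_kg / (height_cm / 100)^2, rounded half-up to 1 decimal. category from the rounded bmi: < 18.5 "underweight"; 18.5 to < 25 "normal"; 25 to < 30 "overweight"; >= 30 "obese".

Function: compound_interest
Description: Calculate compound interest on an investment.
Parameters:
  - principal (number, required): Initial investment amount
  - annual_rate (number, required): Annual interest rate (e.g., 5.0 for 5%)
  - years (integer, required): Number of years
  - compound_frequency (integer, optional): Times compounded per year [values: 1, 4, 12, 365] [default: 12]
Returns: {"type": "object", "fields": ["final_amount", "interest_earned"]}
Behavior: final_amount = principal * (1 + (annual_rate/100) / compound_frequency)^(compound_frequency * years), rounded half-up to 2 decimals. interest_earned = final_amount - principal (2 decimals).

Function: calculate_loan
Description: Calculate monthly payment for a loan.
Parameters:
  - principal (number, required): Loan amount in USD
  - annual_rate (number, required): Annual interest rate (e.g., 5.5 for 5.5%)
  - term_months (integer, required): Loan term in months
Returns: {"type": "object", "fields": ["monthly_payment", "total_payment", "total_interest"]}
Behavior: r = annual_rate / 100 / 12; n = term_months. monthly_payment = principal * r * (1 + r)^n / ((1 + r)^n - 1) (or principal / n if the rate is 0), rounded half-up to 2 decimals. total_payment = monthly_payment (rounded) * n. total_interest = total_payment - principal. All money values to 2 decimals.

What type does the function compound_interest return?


The compound_interest spec declares Returns: {"type": "object", "fields": ["final_amount", "interest_earned"]}
Type:
object


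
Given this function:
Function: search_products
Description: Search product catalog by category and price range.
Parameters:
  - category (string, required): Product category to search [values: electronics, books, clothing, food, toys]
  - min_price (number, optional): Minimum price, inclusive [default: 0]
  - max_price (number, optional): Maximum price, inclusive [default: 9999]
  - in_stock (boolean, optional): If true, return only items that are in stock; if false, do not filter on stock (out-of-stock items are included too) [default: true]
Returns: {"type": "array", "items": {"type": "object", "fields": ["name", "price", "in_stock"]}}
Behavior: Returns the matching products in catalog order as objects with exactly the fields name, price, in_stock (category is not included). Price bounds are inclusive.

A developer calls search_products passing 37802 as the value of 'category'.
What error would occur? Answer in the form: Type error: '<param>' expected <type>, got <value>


Spec: 'category' is declared as string; 37802 is an integer.
Type error: 'category' expected string, got 37802


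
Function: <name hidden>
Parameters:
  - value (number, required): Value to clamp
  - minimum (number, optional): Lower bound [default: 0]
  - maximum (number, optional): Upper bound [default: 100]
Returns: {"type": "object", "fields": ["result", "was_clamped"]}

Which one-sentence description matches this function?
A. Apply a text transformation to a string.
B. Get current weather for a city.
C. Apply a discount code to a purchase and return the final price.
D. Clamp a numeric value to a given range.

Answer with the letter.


Parameters value, minimum, maximum and return ["result", "was_clamped"] fit: Clamp a numeric value to a given range.
D


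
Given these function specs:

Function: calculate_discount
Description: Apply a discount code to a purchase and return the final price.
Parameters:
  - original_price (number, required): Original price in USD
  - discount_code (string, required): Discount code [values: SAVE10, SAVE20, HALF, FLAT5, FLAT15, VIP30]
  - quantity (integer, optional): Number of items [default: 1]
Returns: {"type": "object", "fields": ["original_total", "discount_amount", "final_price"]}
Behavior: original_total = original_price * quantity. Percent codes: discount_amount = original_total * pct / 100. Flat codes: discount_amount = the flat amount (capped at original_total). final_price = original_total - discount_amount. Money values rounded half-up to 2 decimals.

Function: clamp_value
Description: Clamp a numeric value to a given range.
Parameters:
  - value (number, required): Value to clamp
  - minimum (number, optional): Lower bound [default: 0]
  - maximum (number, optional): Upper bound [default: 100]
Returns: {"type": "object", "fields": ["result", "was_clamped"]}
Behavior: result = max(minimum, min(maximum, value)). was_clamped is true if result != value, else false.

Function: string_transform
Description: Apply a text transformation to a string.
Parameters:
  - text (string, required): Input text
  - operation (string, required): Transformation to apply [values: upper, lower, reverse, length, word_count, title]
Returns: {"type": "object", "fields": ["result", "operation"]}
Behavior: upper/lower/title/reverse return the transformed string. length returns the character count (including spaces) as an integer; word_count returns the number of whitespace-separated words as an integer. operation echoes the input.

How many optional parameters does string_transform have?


Parameters of string_transform: text (required), operation (required)
Optional count:
0


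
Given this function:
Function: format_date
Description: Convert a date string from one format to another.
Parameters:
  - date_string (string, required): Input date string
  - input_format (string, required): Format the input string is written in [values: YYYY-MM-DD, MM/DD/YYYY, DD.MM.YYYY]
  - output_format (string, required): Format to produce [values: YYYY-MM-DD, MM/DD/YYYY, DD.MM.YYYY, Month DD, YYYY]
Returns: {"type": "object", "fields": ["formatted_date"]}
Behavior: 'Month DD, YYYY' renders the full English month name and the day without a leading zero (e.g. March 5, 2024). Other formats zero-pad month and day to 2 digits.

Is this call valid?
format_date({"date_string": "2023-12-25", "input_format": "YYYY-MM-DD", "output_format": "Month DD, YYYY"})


Checking all required parameters present and types match... All valid.
Valid


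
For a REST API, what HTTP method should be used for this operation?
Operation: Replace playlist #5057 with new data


GET = read, POST = create, PUT = update/replace, DELETE = remove
This operation is an update/replace.
PUT


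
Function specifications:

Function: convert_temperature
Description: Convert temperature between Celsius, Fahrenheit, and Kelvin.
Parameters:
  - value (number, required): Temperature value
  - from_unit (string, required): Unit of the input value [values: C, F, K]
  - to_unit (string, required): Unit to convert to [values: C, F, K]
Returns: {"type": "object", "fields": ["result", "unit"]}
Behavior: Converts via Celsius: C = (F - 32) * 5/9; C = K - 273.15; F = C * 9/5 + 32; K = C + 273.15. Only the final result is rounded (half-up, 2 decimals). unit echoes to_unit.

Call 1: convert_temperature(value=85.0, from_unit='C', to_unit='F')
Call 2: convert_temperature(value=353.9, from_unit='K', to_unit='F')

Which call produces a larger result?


Call 1:
  Input already in C: 85
  To F: 85 * 9/5 + 32 = 185
  Round to 2 decimals: 185.0
  -> 185.0 F
Call 2:
  To C: 353.9 - 273.15 = 80.75
  To F: 80.75 * 9/5 + 32 = 177.35
  Round to 2 decimals: 177.35
  -> 177.35 F
Call 1 (185.0 F)


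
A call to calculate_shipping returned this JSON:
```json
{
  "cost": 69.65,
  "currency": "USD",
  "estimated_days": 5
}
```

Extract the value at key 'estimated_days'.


5


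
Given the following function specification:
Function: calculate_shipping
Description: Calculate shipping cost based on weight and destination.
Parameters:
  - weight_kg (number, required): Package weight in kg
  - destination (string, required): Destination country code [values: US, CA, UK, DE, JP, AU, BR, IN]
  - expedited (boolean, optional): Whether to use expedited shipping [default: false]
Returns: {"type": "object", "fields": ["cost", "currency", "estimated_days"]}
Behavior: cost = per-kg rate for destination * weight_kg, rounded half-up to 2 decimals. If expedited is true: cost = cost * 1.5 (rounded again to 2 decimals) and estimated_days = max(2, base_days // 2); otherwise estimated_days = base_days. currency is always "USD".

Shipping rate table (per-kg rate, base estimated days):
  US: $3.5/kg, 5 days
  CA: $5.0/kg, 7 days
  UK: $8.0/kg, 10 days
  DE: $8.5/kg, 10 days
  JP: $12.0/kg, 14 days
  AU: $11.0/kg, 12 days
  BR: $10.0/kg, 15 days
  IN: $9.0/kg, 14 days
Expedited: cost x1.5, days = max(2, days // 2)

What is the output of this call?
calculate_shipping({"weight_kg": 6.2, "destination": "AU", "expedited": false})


Rate for AU: $11.0/kg, base 12 days
cost = 11.0 * 6.2 = 68.2 -> 68.20
expedited not set/false: estimated_days = 12
Output:
{"cost": 68.2, "currency": "USD", "estimated_days": 12}


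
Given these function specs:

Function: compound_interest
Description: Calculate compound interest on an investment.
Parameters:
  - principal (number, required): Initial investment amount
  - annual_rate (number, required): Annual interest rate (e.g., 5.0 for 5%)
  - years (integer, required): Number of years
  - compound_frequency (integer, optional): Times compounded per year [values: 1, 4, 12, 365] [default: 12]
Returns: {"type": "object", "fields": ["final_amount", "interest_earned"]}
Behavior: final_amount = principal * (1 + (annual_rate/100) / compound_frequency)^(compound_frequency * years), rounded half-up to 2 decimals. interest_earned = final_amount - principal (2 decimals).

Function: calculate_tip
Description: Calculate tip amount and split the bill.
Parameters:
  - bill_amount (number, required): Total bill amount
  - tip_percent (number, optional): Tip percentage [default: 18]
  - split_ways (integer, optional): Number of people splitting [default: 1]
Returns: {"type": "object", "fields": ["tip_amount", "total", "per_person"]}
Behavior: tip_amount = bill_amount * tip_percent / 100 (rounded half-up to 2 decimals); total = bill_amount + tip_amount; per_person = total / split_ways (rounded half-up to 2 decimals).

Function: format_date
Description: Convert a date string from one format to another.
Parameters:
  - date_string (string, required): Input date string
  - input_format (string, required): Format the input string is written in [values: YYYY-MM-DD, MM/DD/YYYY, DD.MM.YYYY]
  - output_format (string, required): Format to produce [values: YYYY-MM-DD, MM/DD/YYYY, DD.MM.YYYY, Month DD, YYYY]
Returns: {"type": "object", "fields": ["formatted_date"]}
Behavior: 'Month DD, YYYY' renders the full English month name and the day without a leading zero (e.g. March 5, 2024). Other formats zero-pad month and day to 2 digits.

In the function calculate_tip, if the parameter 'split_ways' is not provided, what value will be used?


The calculate_tip spec declares:
  - split_ways (integer, optional): Number of people splitting [default: 1]
Default:
1


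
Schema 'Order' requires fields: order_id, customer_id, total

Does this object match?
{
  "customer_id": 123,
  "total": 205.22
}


Checking required fields...
Missing: order_id
Invalid - missing required field 'order_id'


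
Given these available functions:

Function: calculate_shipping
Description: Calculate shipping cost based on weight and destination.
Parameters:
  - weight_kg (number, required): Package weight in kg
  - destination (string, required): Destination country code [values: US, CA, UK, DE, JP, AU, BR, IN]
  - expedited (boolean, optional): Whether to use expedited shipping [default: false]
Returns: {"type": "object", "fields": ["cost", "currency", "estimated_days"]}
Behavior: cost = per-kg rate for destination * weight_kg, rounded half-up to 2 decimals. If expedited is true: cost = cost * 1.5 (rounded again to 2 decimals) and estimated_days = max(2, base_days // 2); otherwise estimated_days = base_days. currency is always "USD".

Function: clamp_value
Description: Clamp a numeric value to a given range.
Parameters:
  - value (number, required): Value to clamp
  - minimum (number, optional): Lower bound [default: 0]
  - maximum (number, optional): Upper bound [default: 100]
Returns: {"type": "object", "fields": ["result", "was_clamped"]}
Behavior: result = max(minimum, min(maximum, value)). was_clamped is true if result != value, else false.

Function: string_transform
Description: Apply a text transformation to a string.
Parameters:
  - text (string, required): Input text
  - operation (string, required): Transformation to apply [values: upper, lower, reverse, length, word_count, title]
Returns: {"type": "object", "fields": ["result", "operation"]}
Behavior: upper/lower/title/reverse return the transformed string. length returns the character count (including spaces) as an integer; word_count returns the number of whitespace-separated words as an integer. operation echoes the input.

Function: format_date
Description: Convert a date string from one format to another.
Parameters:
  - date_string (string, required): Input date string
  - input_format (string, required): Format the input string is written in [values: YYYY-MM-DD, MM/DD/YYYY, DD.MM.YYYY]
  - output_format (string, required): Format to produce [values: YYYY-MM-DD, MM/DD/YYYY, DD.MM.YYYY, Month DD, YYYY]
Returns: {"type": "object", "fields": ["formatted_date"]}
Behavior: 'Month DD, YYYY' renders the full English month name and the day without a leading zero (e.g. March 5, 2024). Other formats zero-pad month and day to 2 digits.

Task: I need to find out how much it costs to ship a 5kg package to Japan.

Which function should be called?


The task needs a function whose description is: Calculate shipping cost based on weight and destination.
calculate_shipping


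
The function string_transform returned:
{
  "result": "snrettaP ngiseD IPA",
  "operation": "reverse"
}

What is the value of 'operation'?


reverse


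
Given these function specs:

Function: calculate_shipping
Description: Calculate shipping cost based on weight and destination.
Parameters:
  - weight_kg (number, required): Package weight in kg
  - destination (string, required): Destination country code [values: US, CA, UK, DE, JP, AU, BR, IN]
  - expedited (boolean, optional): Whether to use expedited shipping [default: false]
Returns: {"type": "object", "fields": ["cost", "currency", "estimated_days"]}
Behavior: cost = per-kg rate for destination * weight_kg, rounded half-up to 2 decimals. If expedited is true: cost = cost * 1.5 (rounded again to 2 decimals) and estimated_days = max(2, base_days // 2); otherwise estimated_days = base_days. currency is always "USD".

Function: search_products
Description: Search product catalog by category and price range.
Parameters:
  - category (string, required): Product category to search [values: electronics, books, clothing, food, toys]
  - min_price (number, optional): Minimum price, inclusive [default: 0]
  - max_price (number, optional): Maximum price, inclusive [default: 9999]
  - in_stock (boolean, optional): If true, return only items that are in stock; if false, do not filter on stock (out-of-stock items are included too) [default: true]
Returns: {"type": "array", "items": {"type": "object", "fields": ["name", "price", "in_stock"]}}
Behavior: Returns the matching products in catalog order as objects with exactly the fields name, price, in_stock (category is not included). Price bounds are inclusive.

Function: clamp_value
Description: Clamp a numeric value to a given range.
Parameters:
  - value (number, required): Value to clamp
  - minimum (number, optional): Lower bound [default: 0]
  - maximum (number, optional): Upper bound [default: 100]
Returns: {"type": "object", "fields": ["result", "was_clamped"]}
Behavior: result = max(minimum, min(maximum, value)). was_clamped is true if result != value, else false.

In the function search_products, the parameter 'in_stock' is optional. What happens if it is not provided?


The search_products spec declares:
  - in_stock (boolean, optional): If true, return only items that are in stock; if false, do not filter on stock (out-of-stock items are included too) [default: true]
It defaults to true


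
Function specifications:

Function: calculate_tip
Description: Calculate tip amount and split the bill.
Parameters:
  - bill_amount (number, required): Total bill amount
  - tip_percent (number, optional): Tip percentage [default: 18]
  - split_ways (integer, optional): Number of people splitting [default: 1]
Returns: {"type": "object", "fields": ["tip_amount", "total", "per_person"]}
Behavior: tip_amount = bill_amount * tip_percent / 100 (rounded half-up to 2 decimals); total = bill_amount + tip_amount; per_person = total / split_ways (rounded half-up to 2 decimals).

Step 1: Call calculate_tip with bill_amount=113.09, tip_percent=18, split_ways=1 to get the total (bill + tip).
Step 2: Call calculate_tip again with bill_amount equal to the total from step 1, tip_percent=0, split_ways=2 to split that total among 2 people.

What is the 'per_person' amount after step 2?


Step 1: calculate_tip(bill_amount=113.09, tip_percent=18, split_ways=1)
  tip_amount = 113.09 * 18/100 = 20.3562 -> 20.36
  total = 113.09 + 20.36 = 133.45
  per_person = 133.45 / 1 = 133.45 -> 133.45
  -> total = 133.45
Step 2: calculate_tip(bill_amount=133.45, tip_percent=0, split_ways=2)
  tip_amount = 133.45 * 0/100 = 0 -> 0.00
  total = 133.45 + 0.00 = 133.45
  per_person = 133.45 / 2 = 66.725 -> 66.73
  -> per_person = 66.73
$66.73


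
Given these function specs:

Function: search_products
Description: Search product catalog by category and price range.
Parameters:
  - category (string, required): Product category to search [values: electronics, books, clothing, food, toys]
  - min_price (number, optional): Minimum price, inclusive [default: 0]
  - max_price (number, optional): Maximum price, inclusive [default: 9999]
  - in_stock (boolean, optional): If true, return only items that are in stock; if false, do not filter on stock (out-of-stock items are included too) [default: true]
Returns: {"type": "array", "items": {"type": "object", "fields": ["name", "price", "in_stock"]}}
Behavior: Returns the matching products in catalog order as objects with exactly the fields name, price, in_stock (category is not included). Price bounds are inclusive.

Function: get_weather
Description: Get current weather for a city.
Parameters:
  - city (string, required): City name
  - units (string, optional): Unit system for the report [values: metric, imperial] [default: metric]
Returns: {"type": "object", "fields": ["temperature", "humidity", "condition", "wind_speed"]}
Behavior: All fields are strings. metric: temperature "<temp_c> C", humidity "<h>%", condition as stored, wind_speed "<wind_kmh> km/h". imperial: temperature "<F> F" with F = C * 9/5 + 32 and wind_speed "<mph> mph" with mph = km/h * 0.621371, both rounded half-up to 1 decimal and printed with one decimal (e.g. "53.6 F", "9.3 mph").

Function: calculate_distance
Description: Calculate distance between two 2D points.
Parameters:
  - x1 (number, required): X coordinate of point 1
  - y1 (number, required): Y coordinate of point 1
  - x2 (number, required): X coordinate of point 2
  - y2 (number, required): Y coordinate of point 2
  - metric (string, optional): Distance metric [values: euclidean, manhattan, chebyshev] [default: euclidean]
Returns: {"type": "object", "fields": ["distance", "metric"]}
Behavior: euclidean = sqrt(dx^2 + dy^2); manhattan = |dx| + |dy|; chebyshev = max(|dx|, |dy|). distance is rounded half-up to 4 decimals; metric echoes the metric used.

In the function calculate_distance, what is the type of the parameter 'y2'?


The calculate_distance spec declares:
  - y2 (number, required): Y coordinate of point 2
Type:
number


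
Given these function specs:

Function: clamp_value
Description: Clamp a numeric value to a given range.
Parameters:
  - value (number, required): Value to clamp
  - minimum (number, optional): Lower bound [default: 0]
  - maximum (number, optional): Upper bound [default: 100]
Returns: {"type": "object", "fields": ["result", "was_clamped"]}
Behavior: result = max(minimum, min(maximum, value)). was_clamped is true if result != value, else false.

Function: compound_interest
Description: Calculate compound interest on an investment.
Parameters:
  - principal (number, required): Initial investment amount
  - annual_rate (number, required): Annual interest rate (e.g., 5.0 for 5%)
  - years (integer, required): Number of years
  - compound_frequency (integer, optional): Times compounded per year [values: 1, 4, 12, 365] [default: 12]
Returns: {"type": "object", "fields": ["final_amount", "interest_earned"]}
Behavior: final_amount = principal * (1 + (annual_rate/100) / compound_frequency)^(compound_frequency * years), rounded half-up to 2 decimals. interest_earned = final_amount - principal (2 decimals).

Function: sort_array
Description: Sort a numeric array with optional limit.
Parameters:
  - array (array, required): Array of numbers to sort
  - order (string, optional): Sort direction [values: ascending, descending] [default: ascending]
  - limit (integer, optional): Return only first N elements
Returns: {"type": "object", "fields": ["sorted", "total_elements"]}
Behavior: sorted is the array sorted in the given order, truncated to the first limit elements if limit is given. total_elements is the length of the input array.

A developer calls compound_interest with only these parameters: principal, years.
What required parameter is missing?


Required parameters: principal, annual_rate, years
Provided: principal, years
Missing: annual_rate
annual_rate


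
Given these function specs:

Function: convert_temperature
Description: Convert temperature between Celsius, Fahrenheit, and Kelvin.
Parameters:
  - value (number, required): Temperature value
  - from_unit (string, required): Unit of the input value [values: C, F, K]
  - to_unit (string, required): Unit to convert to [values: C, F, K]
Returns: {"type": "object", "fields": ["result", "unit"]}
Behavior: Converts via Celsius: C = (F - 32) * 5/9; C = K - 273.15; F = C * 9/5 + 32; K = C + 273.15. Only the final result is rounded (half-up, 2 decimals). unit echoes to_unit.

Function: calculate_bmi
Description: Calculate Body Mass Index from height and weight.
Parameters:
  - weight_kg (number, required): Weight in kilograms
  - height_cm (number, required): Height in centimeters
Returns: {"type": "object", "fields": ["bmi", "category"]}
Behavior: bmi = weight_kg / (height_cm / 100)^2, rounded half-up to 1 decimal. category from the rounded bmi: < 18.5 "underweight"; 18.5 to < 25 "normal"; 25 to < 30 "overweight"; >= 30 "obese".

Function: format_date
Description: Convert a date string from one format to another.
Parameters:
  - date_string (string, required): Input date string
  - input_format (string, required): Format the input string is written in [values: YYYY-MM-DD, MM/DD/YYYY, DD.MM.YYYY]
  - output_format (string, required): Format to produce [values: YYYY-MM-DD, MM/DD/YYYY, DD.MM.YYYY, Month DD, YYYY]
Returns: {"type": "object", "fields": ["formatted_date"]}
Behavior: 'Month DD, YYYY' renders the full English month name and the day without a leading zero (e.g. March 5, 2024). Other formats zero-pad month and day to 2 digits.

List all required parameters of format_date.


Parameters of format_date and their required/optional flag:
  date_string: required
  input_format: required
  output_format: required
date_string, input_format, output_format


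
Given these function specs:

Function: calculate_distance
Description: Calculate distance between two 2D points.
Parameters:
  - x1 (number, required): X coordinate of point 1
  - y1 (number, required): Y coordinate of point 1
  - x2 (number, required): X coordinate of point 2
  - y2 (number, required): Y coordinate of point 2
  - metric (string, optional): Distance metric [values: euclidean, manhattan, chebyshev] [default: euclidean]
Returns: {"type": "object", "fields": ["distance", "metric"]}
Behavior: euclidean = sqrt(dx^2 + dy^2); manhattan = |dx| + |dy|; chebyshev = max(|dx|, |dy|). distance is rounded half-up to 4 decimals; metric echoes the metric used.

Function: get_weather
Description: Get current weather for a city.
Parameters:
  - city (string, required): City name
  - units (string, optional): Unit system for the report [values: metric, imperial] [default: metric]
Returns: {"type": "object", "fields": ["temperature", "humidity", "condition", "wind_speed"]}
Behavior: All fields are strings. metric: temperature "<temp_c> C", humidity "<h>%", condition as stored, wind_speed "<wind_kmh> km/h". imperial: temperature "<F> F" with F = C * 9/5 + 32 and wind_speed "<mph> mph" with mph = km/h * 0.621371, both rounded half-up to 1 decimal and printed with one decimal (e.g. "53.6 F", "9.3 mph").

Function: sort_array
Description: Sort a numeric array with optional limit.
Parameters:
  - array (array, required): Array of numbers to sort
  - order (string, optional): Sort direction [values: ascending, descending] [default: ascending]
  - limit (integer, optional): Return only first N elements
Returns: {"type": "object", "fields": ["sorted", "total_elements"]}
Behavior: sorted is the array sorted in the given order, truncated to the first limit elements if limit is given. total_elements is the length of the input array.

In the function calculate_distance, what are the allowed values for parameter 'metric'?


The calculate_distance spec declares:
  - metric (string, optional): Distance metric [values: euclidean, manhattan, chebyshev] [default: euclidean]
Allowed values:
euclidean, manhattan, chebyshev


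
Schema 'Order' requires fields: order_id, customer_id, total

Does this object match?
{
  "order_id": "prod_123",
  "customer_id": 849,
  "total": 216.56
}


Checking required fields... All present.
Valid - all required fields present


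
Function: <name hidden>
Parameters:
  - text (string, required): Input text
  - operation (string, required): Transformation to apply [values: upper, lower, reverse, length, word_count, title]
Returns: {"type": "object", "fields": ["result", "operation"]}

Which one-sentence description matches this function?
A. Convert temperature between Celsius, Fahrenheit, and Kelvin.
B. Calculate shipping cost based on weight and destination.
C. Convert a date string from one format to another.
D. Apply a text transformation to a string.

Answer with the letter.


Parameters text, operation and return ["result", "operation"] fit: Apply a text transformation to a string.
D


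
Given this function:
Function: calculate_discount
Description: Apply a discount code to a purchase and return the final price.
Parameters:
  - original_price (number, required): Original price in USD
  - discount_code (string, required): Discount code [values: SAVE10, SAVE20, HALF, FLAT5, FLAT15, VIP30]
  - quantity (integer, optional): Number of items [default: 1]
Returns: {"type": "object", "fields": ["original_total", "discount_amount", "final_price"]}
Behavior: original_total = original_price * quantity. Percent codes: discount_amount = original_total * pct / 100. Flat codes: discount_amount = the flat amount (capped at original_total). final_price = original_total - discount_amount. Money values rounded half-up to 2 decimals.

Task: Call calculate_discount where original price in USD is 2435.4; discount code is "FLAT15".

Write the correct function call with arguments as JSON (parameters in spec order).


Mapping each described value to its parameter name:
  'Original price in USD' -> original_price = 2435.4
  'Discount code' -> discount_code = "FLAT15"
calculate_discount({"original_price": 2435.4, "discount_code": "FLAT15"})


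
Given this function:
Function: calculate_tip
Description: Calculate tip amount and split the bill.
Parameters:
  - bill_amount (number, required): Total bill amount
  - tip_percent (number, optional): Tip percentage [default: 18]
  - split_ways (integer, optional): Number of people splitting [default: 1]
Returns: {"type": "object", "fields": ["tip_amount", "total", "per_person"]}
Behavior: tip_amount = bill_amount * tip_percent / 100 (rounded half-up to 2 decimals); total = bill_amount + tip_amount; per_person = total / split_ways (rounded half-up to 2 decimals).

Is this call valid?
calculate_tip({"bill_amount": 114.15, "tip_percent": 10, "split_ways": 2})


Checking all required parameters present and types match... All valid.
Valid


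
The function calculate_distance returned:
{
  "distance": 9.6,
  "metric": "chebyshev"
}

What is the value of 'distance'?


9.6


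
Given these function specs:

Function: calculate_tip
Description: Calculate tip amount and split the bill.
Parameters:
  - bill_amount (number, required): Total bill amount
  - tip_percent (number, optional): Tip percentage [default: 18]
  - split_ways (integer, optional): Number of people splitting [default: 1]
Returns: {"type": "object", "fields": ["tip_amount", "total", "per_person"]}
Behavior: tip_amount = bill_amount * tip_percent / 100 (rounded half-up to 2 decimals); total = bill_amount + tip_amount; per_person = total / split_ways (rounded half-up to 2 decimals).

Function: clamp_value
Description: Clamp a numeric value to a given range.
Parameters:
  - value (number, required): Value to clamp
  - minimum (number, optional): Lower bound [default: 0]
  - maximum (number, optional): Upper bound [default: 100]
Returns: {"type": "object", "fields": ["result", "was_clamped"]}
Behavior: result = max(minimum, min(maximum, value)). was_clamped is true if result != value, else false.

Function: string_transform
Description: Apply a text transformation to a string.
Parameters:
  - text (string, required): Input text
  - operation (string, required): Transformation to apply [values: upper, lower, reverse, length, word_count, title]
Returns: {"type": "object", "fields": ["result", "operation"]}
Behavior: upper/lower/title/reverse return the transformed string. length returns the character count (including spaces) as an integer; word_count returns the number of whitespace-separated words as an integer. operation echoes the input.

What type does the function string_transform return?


The string_transform spec declares Returns: {"type": "object", "fields": ["result", "operation"]}
Type:
object


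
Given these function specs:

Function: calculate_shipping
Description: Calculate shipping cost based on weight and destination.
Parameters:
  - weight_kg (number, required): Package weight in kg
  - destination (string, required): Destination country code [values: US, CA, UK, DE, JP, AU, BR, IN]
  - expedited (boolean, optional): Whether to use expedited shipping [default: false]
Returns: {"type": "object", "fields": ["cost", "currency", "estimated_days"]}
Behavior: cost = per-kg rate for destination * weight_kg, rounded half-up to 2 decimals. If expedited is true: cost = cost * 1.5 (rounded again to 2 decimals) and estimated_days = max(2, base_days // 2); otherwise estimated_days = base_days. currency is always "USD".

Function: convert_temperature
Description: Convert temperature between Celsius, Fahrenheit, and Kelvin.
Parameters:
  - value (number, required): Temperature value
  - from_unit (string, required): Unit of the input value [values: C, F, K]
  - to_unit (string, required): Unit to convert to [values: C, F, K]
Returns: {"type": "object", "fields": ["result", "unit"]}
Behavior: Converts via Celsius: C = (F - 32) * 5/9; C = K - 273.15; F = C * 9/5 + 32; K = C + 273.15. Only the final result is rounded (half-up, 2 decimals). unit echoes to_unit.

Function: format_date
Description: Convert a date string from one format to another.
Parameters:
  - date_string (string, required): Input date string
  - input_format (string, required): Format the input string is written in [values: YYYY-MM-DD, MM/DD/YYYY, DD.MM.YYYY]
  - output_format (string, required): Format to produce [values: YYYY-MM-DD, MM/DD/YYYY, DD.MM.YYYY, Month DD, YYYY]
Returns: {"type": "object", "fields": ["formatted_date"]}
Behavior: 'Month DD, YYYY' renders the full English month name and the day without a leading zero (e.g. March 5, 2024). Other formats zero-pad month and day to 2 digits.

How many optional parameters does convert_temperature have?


Parameters of convert_temperature: value (required), from_unit (required), to_unit (required)
Optional count:
0


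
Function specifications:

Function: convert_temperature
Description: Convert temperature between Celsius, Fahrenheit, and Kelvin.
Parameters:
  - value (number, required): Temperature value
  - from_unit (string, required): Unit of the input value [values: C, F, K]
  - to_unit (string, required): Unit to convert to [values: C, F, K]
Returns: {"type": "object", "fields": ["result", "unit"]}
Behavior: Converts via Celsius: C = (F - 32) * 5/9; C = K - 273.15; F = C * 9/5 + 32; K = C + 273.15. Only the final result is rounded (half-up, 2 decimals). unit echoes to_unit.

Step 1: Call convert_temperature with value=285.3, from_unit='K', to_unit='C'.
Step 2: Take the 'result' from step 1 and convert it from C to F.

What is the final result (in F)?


Step 1: convert_temperature(value=285.3, from_unit=K, to_unit=C)
  To C: 285.3 - 273.15 = 12.15
  Target is C: 12.15
  Round to 2 decimals: 12.15
  -> result = 12.15 C
Step 2: convert_temperature(value=12.15, from_unit=C, to_unit=F)
  Input already in C: 12.15
  To F: 12.15 * 9/5 + 32 = 53.87
  Round to 2 decimals: 53.87
  -> result = 53.87 F
53.87 F
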